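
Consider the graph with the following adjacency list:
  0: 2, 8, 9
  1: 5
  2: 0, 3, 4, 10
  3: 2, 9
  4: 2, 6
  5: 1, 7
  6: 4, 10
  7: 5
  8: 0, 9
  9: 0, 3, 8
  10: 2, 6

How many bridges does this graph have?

The edges on the cycle 2-3-9-8-0-2 are not bridges since each lies on that cycle.
But removing 1-5 disconnects 1 from 5; removing 5-7 disconnects 5 from 7 — these are bridges.
That makes 2 bridges.

2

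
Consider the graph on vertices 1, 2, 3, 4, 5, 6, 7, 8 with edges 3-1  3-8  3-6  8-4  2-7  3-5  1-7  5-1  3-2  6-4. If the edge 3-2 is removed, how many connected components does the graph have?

1

3 and 2 are still connected via 3-1-7-2, so the component count stays at 1.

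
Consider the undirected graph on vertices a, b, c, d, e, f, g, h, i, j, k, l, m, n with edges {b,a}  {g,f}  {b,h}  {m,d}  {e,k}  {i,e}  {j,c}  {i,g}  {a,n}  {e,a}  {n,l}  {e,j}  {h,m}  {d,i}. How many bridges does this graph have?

The edges on the cycle b-h-m-d-i-e-a-b are not bridges since each lies on that cycle.
But removing n–l disconnects n from l; removing g–f disconnects g from f; removing c–j disconnects c from j; removing k–e disconnects k from e — these are bridges.
In total 7 edges are bridges.

7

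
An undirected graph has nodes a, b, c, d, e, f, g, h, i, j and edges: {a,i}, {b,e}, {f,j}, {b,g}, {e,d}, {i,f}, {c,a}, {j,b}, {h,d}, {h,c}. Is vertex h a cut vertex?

Deleting h leaves 1 component (was 1) (its neighbors c, d remain connected to each other), so h is not a cut vertex.

No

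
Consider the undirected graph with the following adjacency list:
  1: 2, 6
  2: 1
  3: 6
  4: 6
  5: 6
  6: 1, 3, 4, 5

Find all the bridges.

removing 2-1 disconnects 2 from 1; removing 6-5 disconnects 6 from 5; removing 6-3 disconnects 6 from 3; removing 6-1 disconnects 6 from 1 — these are bridges.
In total 5 edges are bridges.

1-2, 1-6, 3-6, 4-6, 5-6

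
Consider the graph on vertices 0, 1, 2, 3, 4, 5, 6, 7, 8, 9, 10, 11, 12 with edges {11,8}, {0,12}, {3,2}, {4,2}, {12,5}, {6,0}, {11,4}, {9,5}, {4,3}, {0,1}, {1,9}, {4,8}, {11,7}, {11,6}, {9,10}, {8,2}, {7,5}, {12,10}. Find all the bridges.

none

The edges on the cycle 0-1-9-10-12-0 are not bridges since each lies on that cycle.
Every edge lies on some cycle, so there are no bridges.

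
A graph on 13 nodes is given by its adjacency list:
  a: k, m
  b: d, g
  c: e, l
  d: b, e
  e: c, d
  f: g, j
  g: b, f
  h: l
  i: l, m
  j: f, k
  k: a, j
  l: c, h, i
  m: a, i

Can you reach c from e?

From e we can reach a, b, c, d, e, f, g, h, i, j, k, l, m, which includes c.

Yes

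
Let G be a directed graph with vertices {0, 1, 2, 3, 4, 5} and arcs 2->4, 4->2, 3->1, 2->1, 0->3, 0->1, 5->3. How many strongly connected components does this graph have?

5

{2, 4} are all mutually reachable — one SCC of size 2.
{3} is an SCC by itself.
{1} is an SCC by itself.
{0} is an SCC by itself.
{5} is an SCC by itself.
That gives 5 strongly connected components.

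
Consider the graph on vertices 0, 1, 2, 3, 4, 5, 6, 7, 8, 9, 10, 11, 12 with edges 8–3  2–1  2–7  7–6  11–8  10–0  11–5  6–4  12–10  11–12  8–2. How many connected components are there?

2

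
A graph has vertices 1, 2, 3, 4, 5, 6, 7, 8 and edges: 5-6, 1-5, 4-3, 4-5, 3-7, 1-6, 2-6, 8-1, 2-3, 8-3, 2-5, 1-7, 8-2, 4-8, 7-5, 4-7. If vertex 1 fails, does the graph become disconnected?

Deleting 1 leaves 1 component (was 1) (its neighbors 5, 6, 7, 8 remain connected to each other), so 1 is not a cut vertex.

No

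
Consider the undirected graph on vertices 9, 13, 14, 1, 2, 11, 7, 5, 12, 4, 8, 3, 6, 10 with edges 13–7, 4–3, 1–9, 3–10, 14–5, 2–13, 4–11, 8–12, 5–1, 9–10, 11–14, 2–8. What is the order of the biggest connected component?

6 is isolated — a component by itself.
Starting from 2 we can reach 2, 7, 8, 12, 13. That is one component of size 5.
Starting from 1 we can reach 1, 3, 4, 5, 9, 10, 11, 14. That is one component of size 8.
The largest has 8 vertices.

8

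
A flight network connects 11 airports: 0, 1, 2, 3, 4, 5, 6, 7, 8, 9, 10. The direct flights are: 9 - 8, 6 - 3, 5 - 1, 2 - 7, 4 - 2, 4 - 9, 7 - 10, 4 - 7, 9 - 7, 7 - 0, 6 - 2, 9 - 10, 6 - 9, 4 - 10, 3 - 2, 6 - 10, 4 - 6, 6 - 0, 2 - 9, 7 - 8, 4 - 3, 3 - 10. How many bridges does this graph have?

The edges on the cycle 4-6-9-7-10-4 are not bridges since each lies on that cycle.
But removing 5 - 1 disconnects 5 from 1 — this is a bridge.

1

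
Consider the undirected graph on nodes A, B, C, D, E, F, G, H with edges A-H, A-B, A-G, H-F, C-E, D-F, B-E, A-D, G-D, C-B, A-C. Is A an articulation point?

Yes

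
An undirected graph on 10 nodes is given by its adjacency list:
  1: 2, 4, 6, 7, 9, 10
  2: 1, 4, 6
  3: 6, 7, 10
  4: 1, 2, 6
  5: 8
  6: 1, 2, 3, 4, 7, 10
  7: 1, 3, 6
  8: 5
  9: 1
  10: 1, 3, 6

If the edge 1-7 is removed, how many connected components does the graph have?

2

1 and 7 are still connected via 1-6-7, so the component count stays at 2.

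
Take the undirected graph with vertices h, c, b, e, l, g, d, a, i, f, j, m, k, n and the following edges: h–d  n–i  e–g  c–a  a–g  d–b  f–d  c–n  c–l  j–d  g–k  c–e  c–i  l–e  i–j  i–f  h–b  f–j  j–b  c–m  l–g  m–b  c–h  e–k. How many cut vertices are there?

Removing c increases the component count from 1 to 2, so c is a cut vertex.
By contrast removing a leaves 1 component; it is not a cut vertex. No other vertex is a cut vertex either.

1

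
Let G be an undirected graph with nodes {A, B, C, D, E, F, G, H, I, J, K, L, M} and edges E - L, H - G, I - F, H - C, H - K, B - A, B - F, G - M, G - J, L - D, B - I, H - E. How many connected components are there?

2

Starting from A we can reach A, B, F, I. That is one component of size 4.
Starting from C we can reach C, D, E, G, H, J, K, L, M. That is one component of size 9.
Total: 2 components.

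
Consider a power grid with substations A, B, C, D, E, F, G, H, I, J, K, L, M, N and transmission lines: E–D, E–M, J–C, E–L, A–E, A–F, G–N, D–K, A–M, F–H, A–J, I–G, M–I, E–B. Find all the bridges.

A-F, A-J, B-E, C-J, D-E, D-K, E-L, F-H, G-I, G-N, I-M

The edges on the cycle A-E-M-A are not bridges since each lies on that cycle.
But removing E–D disconnects E from D; removing A–F disconnects A from F; removing G–N disconnects G from N; removing A–J disconnects A from J — these are bridges.
In total 11 edges are bridges.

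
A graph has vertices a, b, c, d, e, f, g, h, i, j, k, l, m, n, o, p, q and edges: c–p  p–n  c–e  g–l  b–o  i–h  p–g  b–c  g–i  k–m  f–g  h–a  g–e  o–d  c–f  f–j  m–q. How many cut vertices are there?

Removing b increases the component count from 2 to 3, so b is a cut vertex.
Removing c increases the component count from 2 to 3, so c is a cut vertex.
Removing f increases the component count from 2 to 3, so f is a cut vertex.
Likewise g, h, i, m, o, p are cut vertices.
By contrast removing e leaves 2 components; it is not a cut vertex. No other vertex is a cut vertex either.

9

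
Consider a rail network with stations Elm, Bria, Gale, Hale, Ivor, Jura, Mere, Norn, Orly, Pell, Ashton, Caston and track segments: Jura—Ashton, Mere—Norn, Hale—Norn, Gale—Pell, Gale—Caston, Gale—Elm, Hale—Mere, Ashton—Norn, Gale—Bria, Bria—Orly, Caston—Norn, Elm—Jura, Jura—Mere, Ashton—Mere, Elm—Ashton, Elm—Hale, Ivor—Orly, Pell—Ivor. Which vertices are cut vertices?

Removing Gale increases the component count from 1 to 2, so Gale is a cut vertex.
By contrast removing Jura leaves 1 component; it is not a cut vertex. No other vertex is a cut vertex either.

Gale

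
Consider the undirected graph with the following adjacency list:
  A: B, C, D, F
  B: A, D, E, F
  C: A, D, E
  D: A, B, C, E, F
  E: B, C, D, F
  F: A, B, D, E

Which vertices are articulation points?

none

Removing F, for instance, still leaves 1 component. No single vertex removal increases the component count — the graph has no articulation points.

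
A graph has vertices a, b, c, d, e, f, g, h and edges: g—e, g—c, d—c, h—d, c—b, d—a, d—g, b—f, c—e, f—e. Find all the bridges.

a-d, d-h

The edges on the cycle c-b-f-e-c are not bridges since each lies on that cycle.
But removing d—a disconnects d from a; removing d—h disconnects d from h — these are bridges.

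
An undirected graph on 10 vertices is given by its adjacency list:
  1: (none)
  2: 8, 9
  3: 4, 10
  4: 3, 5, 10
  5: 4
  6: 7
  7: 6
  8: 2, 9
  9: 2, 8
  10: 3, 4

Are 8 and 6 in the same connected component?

No

The component containing 8 is {2, 8, 9}, and 6 is not in it.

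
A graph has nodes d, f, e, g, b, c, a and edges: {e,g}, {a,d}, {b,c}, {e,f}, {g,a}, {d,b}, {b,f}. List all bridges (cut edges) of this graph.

The edges on the cycle e-g-a-d-b-f-e are not bridges since each lies on that cycle.
But removing b–c disconnects b from c — this is a bridge.

b-c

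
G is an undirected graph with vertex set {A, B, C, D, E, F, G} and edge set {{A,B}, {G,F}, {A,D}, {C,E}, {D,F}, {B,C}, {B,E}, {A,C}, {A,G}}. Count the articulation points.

Removing A increases the component count from 1 to 2, so A is a cut vertex.
By contrast removing F leaves 1 component; it is not a cut vertex. No other vertex is a cut vertex either.

1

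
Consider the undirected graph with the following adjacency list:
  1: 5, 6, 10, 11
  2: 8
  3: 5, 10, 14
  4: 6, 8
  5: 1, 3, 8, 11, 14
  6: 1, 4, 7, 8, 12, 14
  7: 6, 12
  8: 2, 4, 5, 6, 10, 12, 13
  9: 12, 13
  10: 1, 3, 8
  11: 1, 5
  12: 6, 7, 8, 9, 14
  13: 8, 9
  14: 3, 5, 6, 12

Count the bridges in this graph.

1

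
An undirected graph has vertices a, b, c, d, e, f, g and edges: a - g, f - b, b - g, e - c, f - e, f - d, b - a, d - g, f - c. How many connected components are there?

Starting from a we can reach a, b, c, d, e, f, g. That is one component of size 7.
Total: 1 component.

1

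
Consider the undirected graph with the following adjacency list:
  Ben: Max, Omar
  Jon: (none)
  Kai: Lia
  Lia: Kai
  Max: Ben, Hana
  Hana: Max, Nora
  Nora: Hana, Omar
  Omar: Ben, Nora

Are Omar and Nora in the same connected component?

Yes

From Omar we can reach Ben, Max, Hana, Nora, Omar, which includes Nora.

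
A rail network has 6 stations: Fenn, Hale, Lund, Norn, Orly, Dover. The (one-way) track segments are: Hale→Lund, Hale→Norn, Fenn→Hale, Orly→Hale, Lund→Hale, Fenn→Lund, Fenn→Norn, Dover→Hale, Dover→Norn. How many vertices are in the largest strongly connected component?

2

{Hale, Lund} are all mutually reachable — one SCC of size 2.
{Norn} is an SCC by itself.
{Fenn} is an SCC by itself.
{Dover} is an SCC by itself.
{Orly} is an SCC by itself.
The largest has 2 vertices.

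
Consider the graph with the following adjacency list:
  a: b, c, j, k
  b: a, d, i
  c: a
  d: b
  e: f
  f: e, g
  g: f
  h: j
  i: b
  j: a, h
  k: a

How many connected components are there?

2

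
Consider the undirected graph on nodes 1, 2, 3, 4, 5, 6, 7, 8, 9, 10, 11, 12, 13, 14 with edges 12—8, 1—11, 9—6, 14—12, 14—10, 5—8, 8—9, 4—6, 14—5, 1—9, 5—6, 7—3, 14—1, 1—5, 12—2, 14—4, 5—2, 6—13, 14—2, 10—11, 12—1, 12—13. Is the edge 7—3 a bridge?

Removing 7—3 leaves no path between 7 and 3: the component count goes from 2 to 3. So it is a bridge.

Yes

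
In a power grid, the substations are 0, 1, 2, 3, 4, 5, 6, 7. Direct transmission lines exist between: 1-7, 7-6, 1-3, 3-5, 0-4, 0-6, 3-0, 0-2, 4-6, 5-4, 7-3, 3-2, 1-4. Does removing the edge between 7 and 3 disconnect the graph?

No

After removing 7-3, the path 7-1-3 still connects them, so the edge is not a bridge.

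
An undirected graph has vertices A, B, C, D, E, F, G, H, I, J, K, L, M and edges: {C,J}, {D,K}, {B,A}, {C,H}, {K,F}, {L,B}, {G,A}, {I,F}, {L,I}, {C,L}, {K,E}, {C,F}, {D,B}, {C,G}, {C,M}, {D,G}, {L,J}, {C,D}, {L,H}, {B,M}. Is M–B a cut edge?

After removing M–B, the path M-C-L-B still connects them, so the edge is not a bridge.

No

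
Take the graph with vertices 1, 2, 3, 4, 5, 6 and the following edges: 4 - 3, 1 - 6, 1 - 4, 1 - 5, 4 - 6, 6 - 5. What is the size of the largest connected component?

5

2 is isolated — a component by itself.
Starting from 1 we can reach 1, 3, 4, 5, 6. That is one component of size 5.
The largest has 5 vertices.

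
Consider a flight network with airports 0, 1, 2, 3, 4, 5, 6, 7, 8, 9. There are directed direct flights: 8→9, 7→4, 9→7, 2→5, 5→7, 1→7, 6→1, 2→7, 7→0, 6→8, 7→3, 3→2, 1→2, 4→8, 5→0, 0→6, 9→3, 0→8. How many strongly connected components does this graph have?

1

{0, 1, 2, 3, 4, 5, 6, 7, 8, 9} are all mutually reachable — one SCC of size 10.
That gives 1 strongly connected component.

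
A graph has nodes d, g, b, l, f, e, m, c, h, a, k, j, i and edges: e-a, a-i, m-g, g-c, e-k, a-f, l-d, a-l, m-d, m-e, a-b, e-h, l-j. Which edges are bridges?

a-b, a-f, a-i, c-g, e-h, e-k, g-m, j-l

The edges on the cycle m-e-a-l-d-m are not bridges since each lies on that cycle.
But removing e-h disconnects e from h; removing c-g disconnects c from g; removing a-b disconnects a from b; removing e-k disconnects e from k — these are bridges.
In total 8 edges are bridges.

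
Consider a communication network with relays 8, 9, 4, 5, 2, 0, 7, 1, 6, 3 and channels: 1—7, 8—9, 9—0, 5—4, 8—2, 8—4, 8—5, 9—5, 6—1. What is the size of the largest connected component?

3 is isolated — a component by itself.
Starting from 1 we can reach 1, 6, 7. That is one component of size 3.
Starting from 0 we can reach 0, 2, 4, 5, 8, 9. That is one component of size 6.
The largest has 6 vertices.

6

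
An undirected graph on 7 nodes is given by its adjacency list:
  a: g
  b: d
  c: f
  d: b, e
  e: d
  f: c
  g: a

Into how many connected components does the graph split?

Starting from a we can reach a, g. That is one component of size 2.
Starting from c we can reach c, f. That is one component of size 2.
Starting from b we can reach b, d, e. That is one component of size 3.
Total: 3 components.

3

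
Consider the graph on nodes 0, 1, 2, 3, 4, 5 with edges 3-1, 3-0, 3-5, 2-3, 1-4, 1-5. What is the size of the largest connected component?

6

Starting from 0 we can reach 0, 1, 2, 3, 4, 5. That is one component of size 6.
The largest has 6 vertices.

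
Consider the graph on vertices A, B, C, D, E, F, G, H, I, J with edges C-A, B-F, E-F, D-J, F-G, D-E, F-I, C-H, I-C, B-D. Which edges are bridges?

The edges on the cycle B-D-E-F-B are not bridges since each lies on that cycle.
But removing F-I disconnects F from I; removing D-J disconnects D from J; removing I-C disconnects I from C; removing F-G disconnects F from G — these are bridges.
In total 6 edges are bridges.

A-C, C-H, C-I, D-J, F-G, F-I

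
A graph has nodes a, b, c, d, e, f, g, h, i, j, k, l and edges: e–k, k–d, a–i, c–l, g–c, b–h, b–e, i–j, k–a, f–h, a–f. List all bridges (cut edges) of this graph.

a-i, c-g, c-l, d-k, i-j

The edges on the cycle b-e-k-a-f-h-b are not bridges since each lies on that cycle.
But removing g–c disconnects g from c; removing a–i disconnects a from i; removing j–i disconnects j from i; removing c–l disconnects c from l — these are bridges.
In total 5 edges are bridges.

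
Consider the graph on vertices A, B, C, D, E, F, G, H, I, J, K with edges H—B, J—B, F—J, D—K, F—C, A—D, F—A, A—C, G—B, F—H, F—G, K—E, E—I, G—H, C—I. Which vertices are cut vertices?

F

Removing F increases the component count from 1 to 2, so F is a cut vertex.
By contrast removing I leaves 1 component; it is not a cut vertex. No other vertex is a cut vertex either.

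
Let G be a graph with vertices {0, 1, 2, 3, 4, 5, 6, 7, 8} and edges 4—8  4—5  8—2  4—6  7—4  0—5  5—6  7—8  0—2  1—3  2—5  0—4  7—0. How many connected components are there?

2

Starting from 1 we can reach 1, 3. That is one component of size 2.
Starting from 0 we can reach 0, 2, 4, 5, 6, 7, 8. That is one component of size 7.
Total: 2 components.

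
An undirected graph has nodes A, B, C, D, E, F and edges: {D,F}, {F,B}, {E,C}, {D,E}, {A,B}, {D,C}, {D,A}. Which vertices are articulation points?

D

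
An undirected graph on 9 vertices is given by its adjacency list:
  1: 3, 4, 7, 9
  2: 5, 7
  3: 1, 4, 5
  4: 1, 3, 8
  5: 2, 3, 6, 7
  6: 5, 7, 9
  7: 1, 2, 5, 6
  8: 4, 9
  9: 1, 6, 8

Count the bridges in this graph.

0

The edges on the cycle 1-3-4-1 are not bridges since each lies on that cycle.
Every edge lies on some cycle, so there are no bridges.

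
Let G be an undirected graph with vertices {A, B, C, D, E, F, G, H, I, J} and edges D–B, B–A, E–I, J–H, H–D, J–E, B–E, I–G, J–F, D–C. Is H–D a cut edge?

After removing H–D, the path H-J-E-B-D still connects them, so the edge is not a bridge.

No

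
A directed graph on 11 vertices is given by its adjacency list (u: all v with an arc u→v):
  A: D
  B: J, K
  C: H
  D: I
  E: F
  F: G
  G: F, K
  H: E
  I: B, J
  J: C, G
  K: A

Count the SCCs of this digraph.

{A, B, C, D, E, F, G, H, I, J, K} are all mutually reachable — one SCC of size 11.
That gives 1 strongly connected component.

1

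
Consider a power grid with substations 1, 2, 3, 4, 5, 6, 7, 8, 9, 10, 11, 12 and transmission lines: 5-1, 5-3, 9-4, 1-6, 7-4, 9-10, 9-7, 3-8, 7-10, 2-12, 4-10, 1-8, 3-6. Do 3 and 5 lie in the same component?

From 3 we can reach 1, 3, 5, 6, 8, which includes 5.

Yes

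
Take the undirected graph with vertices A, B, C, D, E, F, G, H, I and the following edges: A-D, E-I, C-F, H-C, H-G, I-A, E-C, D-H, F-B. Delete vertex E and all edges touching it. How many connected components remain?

With E gone, the remaining components are: {A, B, C, D, F, G, H, I}.
That is 1 component.

1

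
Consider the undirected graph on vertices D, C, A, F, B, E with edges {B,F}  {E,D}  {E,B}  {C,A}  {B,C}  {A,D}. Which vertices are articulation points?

Removing B increases the component count from 1 to 2, so B is a cut vertex.
By contrast removing A leaves 1 component; it is not a cut vertex. No other vertex is a cut vertex either.

B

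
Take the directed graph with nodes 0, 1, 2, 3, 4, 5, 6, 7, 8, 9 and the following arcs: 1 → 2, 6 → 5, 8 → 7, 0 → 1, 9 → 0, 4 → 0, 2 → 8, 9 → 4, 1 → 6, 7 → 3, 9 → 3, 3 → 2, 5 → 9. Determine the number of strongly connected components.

{0, 1, 4, 5, 6, 9} are all mutually reachable — one SCC of size 6.
{2, 3, 7, 8} are all mutually reachable — one SCC of size 4.
That gives 2 strongly connected components.

2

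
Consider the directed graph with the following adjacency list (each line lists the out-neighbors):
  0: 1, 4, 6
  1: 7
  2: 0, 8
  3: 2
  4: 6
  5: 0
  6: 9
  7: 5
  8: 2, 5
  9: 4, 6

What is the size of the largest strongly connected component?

{0, 1, 5, 7} are all mutually reachable — one SCC of size 4.
{4, 6, 9} are all mutually reachable — one SCC of size 3.
{2, 8} are all mutually reachable — one SCC of size 2.
{3} is an SCC by itself.
The largest has 4 vertices.

4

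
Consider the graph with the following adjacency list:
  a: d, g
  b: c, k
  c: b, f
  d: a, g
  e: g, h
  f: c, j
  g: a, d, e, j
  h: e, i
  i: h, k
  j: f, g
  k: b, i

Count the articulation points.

Removing g increases the component count from 1 to 2, so g is a cut vertex.
By contrast removing k leaves 1 component; it is not a cut vertex. No other vertex is a cut vertex either.

1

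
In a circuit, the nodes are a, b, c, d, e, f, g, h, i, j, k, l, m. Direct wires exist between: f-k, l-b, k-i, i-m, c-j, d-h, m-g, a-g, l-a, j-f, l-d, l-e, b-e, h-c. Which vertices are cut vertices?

l

Removing l increases the component count from 1 to 2, so l is a cut vertex.
By contrast removing g leaves 1 component; it is not a cut vertex. No other vertex is a cut vertex either.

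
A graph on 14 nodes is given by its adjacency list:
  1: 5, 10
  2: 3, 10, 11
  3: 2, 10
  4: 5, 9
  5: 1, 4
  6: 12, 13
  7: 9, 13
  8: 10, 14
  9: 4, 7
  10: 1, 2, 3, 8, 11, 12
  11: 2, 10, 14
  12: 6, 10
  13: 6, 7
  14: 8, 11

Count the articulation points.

Removing 10 increases the component count from 1 to 2, so 10 is a cut vertex.
By contrast removing 14 leaves 1 component; it is not a cut vertex. No other vertex is a cut vertex either.

1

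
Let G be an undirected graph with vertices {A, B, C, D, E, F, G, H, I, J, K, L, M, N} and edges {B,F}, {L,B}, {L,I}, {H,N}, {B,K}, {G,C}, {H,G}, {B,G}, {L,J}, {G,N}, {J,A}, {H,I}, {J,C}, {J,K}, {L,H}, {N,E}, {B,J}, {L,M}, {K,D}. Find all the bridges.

The edges on the cycle L-H-G-C-J-L are not bridges since each lies on that cycle.
But removing F - B disconnects F from B; removing M - L disconnects M from L; removing K - D disconnects K from D; removing J - A disconnects J from A — these are bridges.
In total 5 edges are bridges.

A-J, B-F, D-K, E-N, L-M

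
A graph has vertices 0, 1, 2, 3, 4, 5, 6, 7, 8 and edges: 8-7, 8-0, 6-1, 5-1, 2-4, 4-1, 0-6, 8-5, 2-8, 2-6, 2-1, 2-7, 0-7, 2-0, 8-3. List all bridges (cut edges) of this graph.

The edges on the cycle 2-8-7-0-2 are not bridges since each lies on that cycle.
But removing 3-8 disconnects 3 from 8 — this is a bridge.

3-8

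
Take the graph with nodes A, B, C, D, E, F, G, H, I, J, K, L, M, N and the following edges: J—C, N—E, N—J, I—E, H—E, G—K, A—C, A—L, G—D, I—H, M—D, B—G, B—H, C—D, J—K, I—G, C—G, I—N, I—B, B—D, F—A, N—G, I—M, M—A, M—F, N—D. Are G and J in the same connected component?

Yes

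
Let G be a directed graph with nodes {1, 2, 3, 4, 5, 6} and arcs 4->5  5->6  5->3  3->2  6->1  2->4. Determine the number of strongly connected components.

{2, 3, 4, 5} are all mutually reachable — one SCC of size 4.
{6} is an SCC by itself.
{1} is an SCC by itself.
That gives 3 strongly connected components.

3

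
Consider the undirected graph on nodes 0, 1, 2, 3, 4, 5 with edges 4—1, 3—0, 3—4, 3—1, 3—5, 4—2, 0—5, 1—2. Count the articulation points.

Removing 3 increases the component count from 1 to 2, so 3 is a cut vertex.
By contrast removing 2 leaves 1 component; it is not a cut vertex. No other vertex is a cut vertex either.

1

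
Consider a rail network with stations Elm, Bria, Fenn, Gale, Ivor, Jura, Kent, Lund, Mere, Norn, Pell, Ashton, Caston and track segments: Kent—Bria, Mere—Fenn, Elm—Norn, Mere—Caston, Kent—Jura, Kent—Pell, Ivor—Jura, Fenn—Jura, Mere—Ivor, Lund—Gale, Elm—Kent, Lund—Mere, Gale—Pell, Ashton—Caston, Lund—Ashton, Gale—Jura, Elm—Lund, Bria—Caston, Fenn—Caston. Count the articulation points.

1

Removing Elm increases the component count from 1 to 2, so Elm is a cut vertex.
By contrast removing Gale leaves 1 component; it is not a cut vertex. No other vertex is a cut vertex either.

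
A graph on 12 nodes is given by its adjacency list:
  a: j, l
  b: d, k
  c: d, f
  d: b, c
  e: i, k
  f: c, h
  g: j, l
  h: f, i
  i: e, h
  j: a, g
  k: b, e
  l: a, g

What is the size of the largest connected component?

Starting from a we can reach a, g, j, l. That is one component of size 4.
Starting from b we can reach b, c, d, e, f, h, i, k. That is one component of size 8.
The largest has 8 vertices.

8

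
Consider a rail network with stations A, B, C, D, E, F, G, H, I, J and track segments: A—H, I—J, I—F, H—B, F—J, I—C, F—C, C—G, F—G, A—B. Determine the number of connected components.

4

E is isolated — a component by itself.
D is isolated — a component by itself.
Starting from A we can reach A, B, H. That is one component of size 3.
Starting from C we can reach C, F, G, I, J. That is one component of size 5.
Total: 4 components.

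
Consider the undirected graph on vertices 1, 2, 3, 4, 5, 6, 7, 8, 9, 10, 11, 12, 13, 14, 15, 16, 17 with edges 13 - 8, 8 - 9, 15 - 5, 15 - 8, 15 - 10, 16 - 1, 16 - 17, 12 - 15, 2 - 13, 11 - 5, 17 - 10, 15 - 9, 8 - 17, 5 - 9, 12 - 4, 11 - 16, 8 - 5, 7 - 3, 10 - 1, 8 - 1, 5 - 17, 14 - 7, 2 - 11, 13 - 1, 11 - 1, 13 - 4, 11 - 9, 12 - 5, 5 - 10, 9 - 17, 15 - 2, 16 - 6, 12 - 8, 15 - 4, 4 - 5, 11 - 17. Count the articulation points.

2

Removing 7 increases the component count from 2 to 3, so 7 is a cut vertex.
Removing 16 increases the component count from 2 to 3, so 16 is a cut vertex.
By contrast removing 15 leaves 2 components; it is not a cut vertex. No other vertex is a cut vertex either.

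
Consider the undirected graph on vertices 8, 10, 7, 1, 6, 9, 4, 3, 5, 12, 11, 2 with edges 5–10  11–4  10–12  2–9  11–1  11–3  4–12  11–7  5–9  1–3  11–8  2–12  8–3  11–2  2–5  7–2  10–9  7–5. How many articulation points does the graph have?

1

Removing 11 increases the component count from 2 to 3, so 11 is a cut vertex.
By contrast removing 7 leaves 2 components; it is not a cut vertex. No other vertex is a cut vertex either.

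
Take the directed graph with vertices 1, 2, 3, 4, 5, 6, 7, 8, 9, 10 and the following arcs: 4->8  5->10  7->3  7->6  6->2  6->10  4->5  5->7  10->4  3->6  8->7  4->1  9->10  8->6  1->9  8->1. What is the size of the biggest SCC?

{1, 3, 4, 5, 6, 7, 8, 9, 10} are all mutually reachable — one SCC of size 9.
{2} is an SCC by itself.
The largest has 9 vertices.

9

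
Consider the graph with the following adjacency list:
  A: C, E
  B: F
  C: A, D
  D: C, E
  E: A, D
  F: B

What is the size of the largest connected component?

4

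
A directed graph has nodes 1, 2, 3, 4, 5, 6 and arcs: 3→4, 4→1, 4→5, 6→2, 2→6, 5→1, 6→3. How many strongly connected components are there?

5

{2, 6} are all mutually reachable — one SCC of size 2.
{4} is an SCC by itself.
{5} is an SCC by itself.
{1} is an SCC by itself.
{3} is an SCC by itself.
That gives 5 strongly connected components.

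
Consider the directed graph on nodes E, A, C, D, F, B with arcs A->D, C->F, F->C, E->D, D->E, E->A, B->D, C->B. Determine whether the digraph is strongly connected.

There is no directed path from B to C, so the graph is not strongly connected.

No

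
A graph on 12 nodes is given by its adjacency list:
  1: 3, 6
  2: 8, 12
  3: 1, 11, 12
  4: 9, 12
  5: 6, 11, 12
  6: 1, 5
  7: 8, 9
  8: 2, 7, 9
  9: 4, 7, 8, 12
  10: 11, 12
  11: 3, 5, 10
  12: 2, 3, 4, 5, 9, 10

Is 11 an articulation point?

Deleting 11 leaves 1 component (was 1) (its neighbors 3, 5, 10 remain connected to each other), so 11 is not a cut vertex.

No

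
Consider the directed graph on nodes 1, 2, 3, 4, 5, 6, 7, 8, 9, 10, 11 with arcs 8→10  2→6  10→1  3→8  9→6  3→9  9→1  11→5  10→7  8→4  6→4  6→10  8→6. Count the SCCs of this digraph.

{8} is an SCC by itself.
{11} is an SCC by itself.
{10} is an SCC by itself.
{4} is an SCC by itself.
{5} is an SCC by itself.
(and 6 more singleton SCCs)
That gives 11 strongly connected components.

11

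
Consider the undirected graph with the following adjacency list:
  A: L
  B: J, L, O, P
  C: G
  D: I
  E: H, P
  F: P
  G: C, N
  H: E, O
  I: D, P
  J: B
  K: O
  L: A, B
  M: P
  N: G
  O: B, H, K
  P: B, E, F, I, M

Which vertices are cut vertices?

B, G, I, L, O, P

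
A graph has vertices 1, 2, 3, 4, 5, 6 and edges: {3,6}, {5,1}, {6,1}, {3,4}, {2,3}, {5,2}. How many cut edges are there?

The edges on the cycle 5-2-3-6-1-5 are not bridges since each lies on that cycle.
But removing 3 - 4 disconnects 3 from 4 — this is a bridge.

1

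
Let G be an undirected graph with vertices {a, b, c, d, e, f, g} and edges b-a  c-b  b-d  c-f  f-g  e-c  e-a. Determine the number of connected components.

1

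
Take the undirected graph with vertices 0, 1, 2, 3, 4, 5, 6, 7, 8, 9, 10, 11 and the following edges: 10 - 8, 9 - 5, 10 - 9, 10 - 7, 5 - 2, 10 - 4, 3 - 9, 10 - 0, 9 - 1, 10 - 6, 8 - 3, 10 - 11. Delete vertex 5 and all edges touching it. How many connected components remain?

With 5 gone, the remaining components are: {2}; {0, 1, 3, 4, 6, 7, 8, 9, 10, 11}.
That is 2 components.

2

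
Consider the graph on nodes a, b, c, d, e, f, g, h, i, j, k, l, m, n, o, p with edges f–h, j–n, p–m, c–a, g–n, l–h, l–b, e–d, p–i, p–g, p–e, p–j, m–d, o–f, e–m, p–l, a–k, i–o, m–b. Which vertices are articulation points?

a, p

Removing a increases the component count from 2 to 3, so a is a cut vertex.
Removing p increases the component count from 2 to 3, so p is a cut vertex.
By contrast removing n leaves 2 components; it is not a cut vertex. No other vertex is a cut vertex either.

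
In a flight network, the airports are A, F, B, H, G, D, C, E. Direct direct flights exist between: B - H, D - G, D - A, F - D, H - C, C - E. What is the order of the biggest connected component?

Starting from B we can reach B, C, E, H. That is one component of size 4.
Starting from A we can reach A, D, F, G. That is one component of size 4.
The largest has 4 vertices.

4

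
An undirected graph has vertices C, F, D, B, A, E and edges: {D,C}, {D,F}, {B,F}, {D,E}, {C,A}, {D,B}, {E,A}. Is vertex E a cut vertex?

No

Deleting E leaves 1 component (was 1) (its neighbors A, D remain connected to each other), so E is not a cut vertex.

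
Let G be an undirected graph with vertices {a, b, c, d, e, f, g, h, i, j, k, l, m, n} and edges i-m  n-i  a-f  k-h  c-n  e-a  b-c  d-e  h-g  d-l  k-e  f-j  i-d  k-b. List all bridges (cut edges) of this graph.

The edges on the cycle k-b-c-n-i-d-e-k are not bridges since each lies on that cycle.
But removing h-g disconnects h from g; removing f-j disconnects f from j; removing e-a disconnects e from a; removing f-a disconnects f from a — these are bridges.
In total 7 edges are bridges.

a-e, a-f, d-l, f-j, g-h, h-k, i-m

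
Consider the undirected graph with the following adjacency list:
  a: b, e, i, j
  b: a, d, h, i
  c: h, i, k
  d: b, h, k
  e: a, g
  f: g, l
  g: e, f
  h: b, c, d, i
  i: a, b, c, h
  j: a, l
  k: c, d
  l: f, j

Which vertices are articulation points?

Removing a increases the component count from 1 to 2, so a is a cut vertex.
By contrast removing g leaves 1 component; it is not a cut vertex. No other vertex is a cut vertex either.

a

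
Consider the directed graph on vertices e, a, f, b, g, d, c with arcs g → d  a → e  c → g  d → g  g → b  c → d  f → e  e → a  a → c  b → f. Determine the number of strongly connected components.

{a, b, c, d, e, f, g} are all mutually reachable — one SCC of size 7.
That gives 1 strongly connected component.

1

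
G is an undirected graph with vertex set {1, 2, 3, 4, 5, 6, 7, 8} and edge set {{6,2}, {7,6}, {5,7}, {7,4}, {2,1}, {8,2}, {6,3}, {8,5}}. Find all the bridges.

1-2, 3-6, 4-7

The edges on the cycle 8-5-7-6-2-8 are not bridges since each lies on that cycle.
But removing 7—4 disconnects 7 from 4; removing 1—2 disconnects 1 from 2; removing 3—6 disconnects 3 from 6 — these are bridges.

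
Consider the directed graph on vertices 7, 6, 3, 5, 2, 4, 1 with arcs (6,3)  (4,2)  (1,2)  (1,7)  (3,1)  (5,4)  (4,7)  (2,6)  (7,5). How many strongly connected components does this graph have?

1

{1, 2, 3, 4, 5, 6, 7} are all mutually reachable — one SCC of size 7.
That gives 1 strongly connected component.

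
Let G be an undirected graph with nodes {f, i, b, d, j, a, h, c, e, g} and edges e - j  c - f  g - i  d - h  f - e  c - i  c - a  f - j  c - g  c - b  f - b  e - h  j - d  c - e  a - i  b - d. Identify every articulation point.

c

Removing c increases the component count from 1 to 2, so c is a cut vertex.
By contrast removing j leaves 1 component; it is not a cut vertex. No other vertex is a cut vertex either.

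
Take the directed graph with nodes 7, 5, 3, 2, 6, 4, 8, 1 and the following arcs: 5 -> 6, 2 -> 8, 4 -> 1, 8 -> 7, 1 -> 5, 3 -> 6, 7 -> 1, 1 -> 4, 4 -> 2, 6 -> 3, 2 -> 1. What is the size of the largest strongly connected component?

{1, 2, 4, 7, 8} are all mutually reachable — one SCC of size 5.
{3, 6} are all mutually reachable — one SCC of size 2.
{5} is an SCC by itself.
The largest has 5 vertices.

5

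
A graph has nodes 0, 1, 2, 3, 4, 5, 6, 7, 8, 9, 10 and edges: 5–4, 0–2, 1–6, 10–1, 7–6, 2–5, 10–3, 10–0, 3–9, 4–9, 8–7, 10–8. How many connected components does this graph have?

1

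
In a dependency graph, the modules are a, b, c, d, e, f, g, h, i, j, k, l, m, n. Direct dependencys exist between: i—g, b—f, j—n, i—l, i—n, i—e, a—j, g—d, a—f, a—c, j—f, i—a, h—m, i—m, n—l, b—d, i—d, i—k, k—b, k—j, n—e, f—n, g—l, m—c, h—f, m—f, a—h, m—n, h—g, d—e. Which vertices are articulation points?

Removing n, for instance, still leaves 1 component. No single vertex removal increases the component count — the graph has no articulation points.

none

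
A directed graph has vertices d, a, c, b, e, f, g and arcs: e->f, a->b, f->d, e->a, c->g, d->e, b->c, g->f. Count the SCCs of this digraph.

1

{a, b, c, d, e, f, g} are all mutually reachable — one SCC of size 7.
That gives 1 strongly connected component.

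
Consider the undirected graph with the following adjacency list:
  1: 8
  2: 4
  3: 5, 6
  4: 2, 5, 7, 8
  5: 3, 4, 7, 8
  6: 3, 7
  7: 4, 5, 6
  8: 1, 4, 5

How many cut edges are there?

The edges on the cycle 4-5-8-4 are not bridges since each lies on that cycle.
But removing 8-1 disconnects 8 from 1; removing 4-2 disconnects 4 from 2 — these are bridges.
That makes 2 bridges.

2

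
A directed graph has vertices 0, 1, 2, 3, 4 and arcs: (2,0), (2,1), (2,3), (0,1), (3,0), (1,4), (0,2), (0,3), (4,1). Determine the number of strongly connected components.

{0, 2, 3} are all mutually reachable — one SCC of size 3.
{1, 4} are all mutually reachable — one SCC of size 2.
That gives 2 strongly connected components.

2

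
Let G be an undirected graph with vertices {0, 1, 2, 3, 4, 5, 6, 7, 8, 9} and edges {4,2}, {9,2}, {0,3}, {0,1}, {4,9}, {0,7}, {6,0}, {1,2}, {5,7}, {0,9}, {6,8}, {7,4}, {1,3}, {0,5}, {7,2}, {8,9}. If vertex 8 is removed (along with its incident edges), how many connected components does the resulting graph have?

With 8 gone, the remaining components are: {0, 1, 2, 3, 4, 5, 6, 7, 9}.
That is 1 component.

1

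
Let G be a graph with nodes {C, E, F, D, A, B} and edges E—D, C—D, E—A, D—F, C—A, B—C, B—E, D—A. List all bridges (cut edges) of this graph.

D-F

The edges on the cycle B-E-D-C-B are not bridges since each lies on that cycle.
But removing D—F disconnects D from F — this is a bridge.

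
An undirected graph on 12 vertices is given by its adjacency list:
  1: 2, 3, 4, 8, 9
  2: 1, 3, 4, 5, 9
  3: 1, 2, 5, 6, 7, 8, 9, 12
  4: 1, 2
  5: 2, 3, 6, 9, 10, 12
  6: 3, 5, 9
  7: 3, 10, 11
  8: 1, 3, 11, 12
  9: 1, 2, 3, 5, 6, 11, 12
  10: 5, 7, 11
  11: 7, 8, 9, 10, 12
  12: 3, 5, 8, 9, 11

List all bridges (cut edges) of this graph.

The edges on the cycle 11-12-8-1-9-11 are not bridges since each lies on that cycle.
Every edge lies on some cycle, so there are no bridges.

none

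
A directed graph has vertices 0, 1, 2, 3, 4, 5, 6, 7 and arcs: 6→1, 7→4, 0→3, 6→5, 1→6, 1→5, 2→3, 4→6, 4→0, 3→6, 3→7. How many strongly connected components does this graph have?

4

{0, 3, 4, 7} are all mutually reachable — one SCC of size 4.
{1, 6} are all mutually reachable — one SCC of size 2.
{5} is an SCC by itself.
{2} is an SCC by itself.
That gives 4 strongly connected components.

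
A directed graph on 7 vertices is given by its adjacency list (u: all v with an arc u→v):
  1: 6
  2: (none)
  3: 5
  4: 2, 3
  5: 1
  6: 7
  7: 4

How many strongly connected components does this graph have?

2

{1, 3, 4, 5, 6, 7} are all mutually reachable — one SCC of size 6.
{2} is an SCC by itself.
That gives 2 strongly connected components.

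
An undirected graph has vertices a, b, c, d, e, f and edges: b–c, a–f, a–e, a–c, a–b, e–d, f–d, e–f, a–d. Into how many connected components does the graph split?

1

Starting from a we can reach a, b, c, d, e, f. That is one component of size 6.
Total: 1 component.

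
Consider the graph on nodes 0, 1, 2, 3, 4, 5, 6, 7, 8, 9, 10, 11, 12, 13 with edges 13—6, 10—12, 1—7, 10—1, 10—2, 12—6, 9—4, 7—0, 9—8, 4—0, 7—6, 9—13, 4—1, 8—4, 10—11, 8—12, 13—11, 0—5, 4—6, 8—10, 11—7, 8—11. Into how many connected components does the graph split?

3 is isolated — a component by itself.
Starting from 0 we can reach 0, 1, 2, 4, 5, 6, 7, 8, 9, 10, 11, 12, 13. That is one component of size 13.
Total: 2 components.

2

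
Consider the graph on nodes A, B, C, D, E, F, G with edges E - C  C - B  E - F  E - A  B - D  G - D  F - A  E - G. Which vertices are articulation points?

E

Removing E increases the component count from 1 to 2, so E is a cut vertex.
By contrast removing F leaves 1 component; it is not a cut vertex. No other vertex is a cut vertex either.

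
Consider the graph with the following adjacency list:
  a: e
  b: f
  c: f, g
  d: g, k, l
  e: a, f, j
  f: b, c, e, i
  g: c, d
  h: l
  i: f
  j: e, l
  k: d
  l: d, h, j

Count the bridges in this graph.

5

The edges on the cycle f-e-j-l-d-g-c-f are not bridges since each lies on that cycle.
But removing h-l disconnects h from l; removing a-e disconnects a from e; removing f-b disconnects f from b; removing k-d disconnects k from d — these are bridges.
In total 5 edges are bridges.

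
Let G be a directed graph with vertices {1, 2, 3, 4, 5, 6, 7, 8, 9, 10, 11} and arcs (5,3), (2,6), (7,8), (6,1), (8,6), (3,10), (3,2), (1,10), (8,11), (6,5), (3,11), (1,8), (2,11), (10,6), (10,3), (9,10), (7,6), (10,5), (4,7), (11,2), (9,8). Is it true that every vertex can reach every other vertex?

There is no directed path from 4 to 9, so the graph is not strongly connected.

No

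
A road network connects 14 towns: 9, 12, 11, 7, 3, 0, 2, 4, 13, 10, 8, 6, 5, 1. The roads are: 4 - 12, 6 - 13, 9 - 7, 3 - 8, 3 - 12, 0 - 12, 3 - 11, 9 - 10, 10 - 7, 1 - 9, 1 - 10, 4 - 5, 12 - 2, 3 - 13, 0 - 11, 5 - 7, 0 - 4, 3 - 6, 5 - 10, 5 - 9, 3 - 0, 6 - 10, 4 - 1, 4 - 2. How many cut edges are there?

The edges on the cycle 4-1-10-5-4 are not bridges since each lies on that cycle.
But removing 3 - 8 disconnects 3 from 8 — this is a bridge.

1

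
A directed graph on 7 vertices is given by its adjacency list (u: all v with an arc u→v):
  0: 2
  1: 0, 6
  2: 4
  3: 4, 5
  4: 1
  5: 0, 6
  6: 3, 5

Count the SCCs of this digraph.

{0, 1, 2, 3, 4, 5, 6} are all mutually reachable — one SCC of size 7.
That gives 1 strongly connected component.

1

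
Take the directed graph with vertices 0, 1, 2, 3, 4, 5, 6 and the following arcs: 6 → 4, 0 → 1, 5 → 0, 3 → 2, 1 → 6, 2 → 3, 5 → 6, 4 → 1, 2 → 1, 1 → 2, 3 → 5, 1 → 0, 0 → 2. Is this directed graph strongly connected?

Yes

From 2 we can reach every vertex (0, 1, 2, 3, 4, 5, 6), and every vertex can reach 2 (0, 1, 2, 3, 4, 5, 6). So the whole graph is one strongly connected component.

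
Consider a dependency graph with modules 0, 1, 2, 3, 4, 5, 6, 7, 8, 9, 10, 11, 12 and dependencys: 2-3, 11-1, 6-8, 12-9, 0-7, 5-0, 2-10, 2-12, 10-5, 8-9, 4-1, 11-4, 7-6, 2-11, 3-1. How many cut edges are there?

0

The edges on the cycle 2-10-5-0-7-6-8-9-12-2 are not bridges since each lies on that cycle.
Every edge lies on some cycle, so there are no bridges.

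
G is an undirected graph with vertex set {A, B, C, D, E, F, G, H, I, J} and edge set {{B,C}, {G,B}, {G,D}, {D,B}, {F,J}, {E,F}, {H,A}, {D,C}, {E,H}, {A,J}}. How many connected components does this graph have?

3

I is isolated — a component by itself.
Starting from B we can reach B, C, D, G. That is one component of size 4.
Starting from A we can reach A, E, F, H, J. That is one component of size 5.
Total: 3 components.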